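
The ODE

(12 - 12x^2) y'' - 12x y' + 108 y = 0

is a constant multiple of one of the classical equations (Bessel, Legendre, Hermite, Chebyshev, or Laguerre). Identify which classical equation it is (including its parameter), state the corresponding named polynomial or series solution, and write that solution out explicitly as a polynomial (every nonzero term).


All three coefficients share the factor 12; dividing through by 12 gives  (1 - x^2) y'' - x y' + 9 y = 0.
This matches the Chebyshev equation (1 - x^2) y'' - x y' + n^2 y = 0 (note the -x y' term, not -2x y') with n^2 = 9, so n = 3; the polynomial solution is T_3(x).
With y = sum_k a_k x^k, matching x^k gives (k+2)(k+1) a_{k+2} = (k^2 - n^2) a_k = (k - 3)(k + 3) a_k. The right side vanishes at k = 3, so the series with the parity of 3 terminates at degree 3.
Standard normalization: leading coefficient of T_n is 2^(n-1), so a_3 = 2^2 = 4. Work downward with a_k = (k+1)(k+2) a_{k+2} / ((k - 3)(k + 3)):
  a_1 = (2)(3)(4) / ((1 - 3)(1 + 3)) = 24/(-8) = -3
Hence T_3(x) = 4 x^3 - 3 x.

T_3(x); series = 4 x^3 - 3 x


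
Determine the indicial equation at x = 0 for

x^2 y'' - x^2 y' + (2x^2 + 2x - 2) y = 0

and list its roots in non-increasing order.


Divide by x^2 to reach normal form y'' + P_1(x) y' + P_2(x) y = 0 with P_1(x) = -1 and P_2(x) = 2 + 2/x - 2/x^2.
x = 0 is a singular point because the y-coefficient 2 + 2/x - 2/x^2 has a pole at x = 0.
It is a regular singular point because x P_1(x) = p(x) = -x and x^2 P_2(x) = q(x) = 2x^2 + 2x - 2 are polynomials, hence analytic at x = 0.
p(0) = 0,  q(0) = -2.
Indicial equation: r(r-1) + p(0) r + q(0) = 0, i.e. r^2 + (p(0) - 1) r + q(0) = 0, i.e. r^2 - 1 r - 2 = 0.
Discriminant: (-1)^2 - 4(-2) = 9, so r = (1 ± 3)/2.
Solving: r_1 = 2, r_2 = -1.

indicial: r^2 - 1 r - 2 = 0; roots r_1 = 2, r_2 = -1


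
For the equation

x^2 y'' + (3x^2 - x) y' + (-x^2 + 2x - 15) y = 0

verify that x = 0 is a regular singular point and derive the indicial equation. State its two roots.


Divide by x^2 to reach normal form y'' + P_1(x) y' + P_2(x) y = 0 with P_1(x) = 3 - 1/x and P_2(x) = -1 + 2/x - 15/x^2.
x = 0 is a singular point because the y'-coefficient 3 - 1/x has a pole at x = 0 and the y-coefficient -1 + 2/x - 15/x^2 has a pole at x = 0.
It is a regular singular point because x P_1(x) = p(x) = 3x - 1 and x^2 P_2(x) = q(x) = -x^2 + 2x - 15 are polynomials, hence analytic at x = 0.
p(0) = -1,  q(0) = -15.
Indicial equation: r(r-1) + p(0) r + q(0) = 0, i.e. r^2 + (p(0) - 1) r + q(0) = 0, i.e. r^2 - 2 r - 15 = 0.
Discriminant: (-2)^2 - 4(-15) = 64, so r = (2 ± 8)/2.
Solving: r_1 = 5, r_2 = -3.

indicial: r^2 - 2 r - 15 = 0; roots r_1 = 5, r_2 = -3


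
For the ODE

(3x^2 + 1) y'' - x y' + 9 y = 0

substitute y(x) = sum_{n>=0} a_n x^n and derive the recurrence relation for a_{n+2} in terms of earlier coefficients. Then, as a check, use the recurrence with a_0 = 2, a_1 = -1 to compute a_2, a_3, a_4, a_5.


Substitute y = sum_n a_n x^n.
(1 + 3 x^2) y'' contributes (n+2)(n+1) a_{n+2} + 3 n(n-1) a_n at x^n.
-x y'(x) contributes -n a_n at x^n.
9 y(x) contributes 9 a_n at x^n.
Matching x^n: (n+2)(n+1) a_{n+2} + (3 n(n-1) - n + 9) a_n = 0.
Thus a_{n+2} = (-3 n(n-1) + n - 9) / ((n+1)(n+2)) * a_n.

Check with a_0 = 2, a_1 = -1 (apply the recurrence for n = 0, 1, 2, 3): a_0 = 2, a_1 = -1, a_2 = -9, a_3 = 4/3, a_4 = 39/4, a_5 = -8/5.

a_(n+2) = (-3 n(n-1) + n - 9) / ((n+1)(n+2)) * a_n; check: a_0 = 2, a_1 = -1, a_2 = -9, a_3 = 4/3, a_4 = 39/4, a_5 = -8/5


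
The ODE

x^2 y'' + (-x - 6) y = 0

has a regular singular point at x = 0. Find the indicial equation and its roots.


Divide by x^2 to reach normal form y'' + P_1(x) y' + P_2(x) y = 0 with P_1(x) = 0 and P_2(x) = -1/x - 6/x^2.
x = 0 is a singular point because the y-coefficient -1/x - 6/x^2 has a pole at x = 0.
It is a regular singular point because x P_1(x) = p(x) = 0 and x^2 P_2(x) = q(x) = -x - 6 are polynomials, hence analytic at x = 0.
p(0) = 0,  q(0) = -6.
Indicial equation: r(r-1) + p(0) r + q(0) = 0, i.e. r^2 + (p(0) - 1) r + q(0) = 0, i.e. r^2 - 1 r - 6 = 0.
Discriminant: (-1)^2 - 4(-6) = 25, so r = (1 ± 5)/2.
Solving: r_1 = 3, r_2 = -2.

indicial: r^2 - 1 r - 6 = 0; roots r_1 = 3, r_2 = -2


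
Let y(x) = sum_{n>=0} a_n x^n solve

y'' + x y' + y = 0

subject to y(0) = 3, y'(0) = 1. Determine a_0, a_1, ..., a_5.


Ansatz: y(x) = sum_{n>=0} a_n x^n, so y'(x) = sum_{n>=1} n a_n x^(n-1) and y''(x) = sum_{n>=2} n(n-1) a_n x^(n-2).
Substitute into P(x) y'' + Q(x) y' + R(x) y = 0 with P(x) = 1, Q(x) = x, R(x) = 1, and match powers of x.
Initial conditions: a_0 = 3, a_1 = 1.
Setting the coefficient of each power of x to zero and solving order by order (substituting the coefficients already found):
  x^0: 2 a_2 + a_0 = 0  ->  2 a_2 = -a_0 = -3  ->  a_2 = -3/2
  x^1: 6 a_3 + 2 a_1 = 0  ->  6 a_3 = -2 a_1 = -2  ->  a_3 = -1/3
  x^2: 12 a_4 + 3 a_2 = 0  ->  12 a_4 = -3 a_2 = 9/2  ->  a_4 = 3/8
  x^3: 20 a_5 + 4 a_3 = 0  ->  20 a_5 = -4 a_3 = 4/3  ->  a_5 = 1/15
Truncated series: y(x) = 3 + x - (3/2) x^2 - (1/3) x^3 + (3/8) x^4 + (1/15) x^5 + O(x^6).

a_0 = 3; a_1 = 1; a_2 = -3/2; a_3 = -1/3; a_4 = 3/8; a_5 = 1/15


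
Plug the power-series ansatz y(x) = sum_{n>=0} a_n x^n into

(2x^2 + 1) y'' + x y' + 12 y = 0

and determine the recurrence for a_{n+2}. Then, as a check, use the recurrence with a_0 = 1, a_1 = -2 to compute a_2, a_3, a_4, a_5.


Substitute y = sum_n a_n x^n.
(1 + 2 x^2) y'' contributes (n+2)(n+1) a_{n+2} + 2 n(n-1) a_n at x^n.
x y'(x) contributes n a_n at x^n.
12 y(x) contributes 12 a_n at x^n.
Matching x^n: (n+2)(n+1) a_{n+2} + (2 n(n-1) + n + 12) a_n = 0.
Thus a_{n+2} = (-2 n(n-1) - n - 12) / ((n+1)(n+2)) * a_n.

Check with a_0 = 1, a_1 = -2 (apply the recurrence for n = 0, 1, 2, 3): a_0 = 1, a_1 = -2, a_2 = -6, a_3 = 13/3, a_4 = 9, a_5 = -117/20.

a_(n+2) = (-2 n(n-1) - n - 12) / ((n+1)(n+2)) * a_n; check: a_0 = 1, a_1 = -2, a_2 = -6, a_3 = 13/3, a_4 = 9, a_5 = -117/20


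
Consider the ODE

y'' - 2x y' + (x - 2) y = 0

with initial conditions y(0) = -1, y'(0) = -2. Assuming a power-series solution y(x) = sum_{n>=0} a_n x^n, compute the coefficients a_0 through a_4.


Ansatz: y(x) = sum_{n>=0} a_n x^n, so y'(x) = sum_{n>=1} n a_n x^(n-1) and y''(x) = sum_{n>=2} n(n-1) a_n x^(n-2).
Substitute into P(x) y'' + Q(x) y' + R(x) y = 0 with P(x) = 1, Q(x) = -2x, R(x) = x - 2, and match powers of x.
Initial conditions: a_0 = -1, a_1 = -2.
Setting the coefficient of each power of x to zero and solving order by order (substituting the coefficients already found):
  x^0: 2 a_2 - 2 a_0 = 0  ->  2 a_2 = 2 a_0 = -2  ->  a_2 = -1
  x^1: 6 a_3 - 4 a_1 + a_0 = 0  ->  6 a_3 = 4 a_1 - a_0 = -7  ->  a_3 = -7/6
  x^2: 12 a_4 - 6 a_2 + a_1 = 0  ->  12 a_4 = 6 a_2 - a_1 = -4  ->  a_4 = -1/3
Truncated series: y(x) = -1 - 2 x - x^2 - (7/6) x^3 - (1/3) x^4 + O(x^5).

a_0 = -1; a_1 = -2; a_2 = -1; a_3 = -7/6; a_4 = -1/3


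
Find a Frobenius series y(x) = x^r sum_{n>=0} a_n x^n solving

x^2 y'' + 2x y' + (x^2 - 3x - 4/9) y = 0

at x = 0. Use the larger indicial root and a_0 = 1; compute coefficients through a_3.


Write in Frobenius form y'' + (p(x)/x) y' + (q(x)/x^2) y = 0:
  p(x) = 2,  q(x) = x^2 - 3x - 4/9.
Indicial equation: r(r-1) + (2) r + (-4/9) = 0 -> roots r_1 = 1/3, r_2 = -4/3.
Take r = r_1 = 1/3. Let y(x) = x^r sum_{n>=0} a_n x^n with a_0 = 1.
Substitute y = x^r sum a_n x^n and match x^{r+n}. The recurrence is
  D(n) a_n - 3 a_{n-1} + 1 a_{n-2} = 0,  where D(n) = (r+n)(r+n-1) + (2)(r+n) + (-4/9).
  a_n = [3 a_{n-1} - 1 a_{n-2}] / D(n).
Since the indicial polynomial factors as (r - r_1)(r - r_2), D(n) = (r_1 + n - r_1)(r_1 + n - r_2) = n(n + 5/3).
Evaluating step by step (a_0 = 1):
  n = 1: D(1) = 1(1 + 5/3) = 8/3; numerator = 3(1) = 3; a_1 = (3)/(8/3) = 9/8
  n = 2: D(2) = 2(2 + 5/3) = 22/3; numerator = 3(9/8) - 1(1) = 19/8; a_2 = (19/8)/(22/3) = 57/176
  n = 3: D(3) = 3(3 + 5/3) = 14; numerator = 3(57/176) - 1(9/8) = -27/176; a_3 = (-27/176)/(14) = -27/2464

r = 1/3; a_0 = 1; a_1 = 9/8; a_2 = 57/176; a_3 = -27/2464


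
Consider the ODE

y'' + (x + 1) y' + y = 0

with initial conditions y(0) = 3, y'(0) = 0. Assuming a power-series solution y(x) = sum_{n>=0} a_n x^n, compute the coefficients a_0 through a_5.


Ansatz: y(x) = sum_{n>=0} a_n x^n, so y'(x) = sum_{n>=1} n a_n x^(n-1) and y''(x) = sum_{n>=2} n(n-1) a_n x^(n-2).
Substitute into P(x) y'' + Q(x) y' + R(x) y = 0 with P(x) = 1, Q(x) = x + 1, R(x) = 1, and match powers of x.
Initial conditions: a_0 = 3, a_1 = 0.
Setting the coefficient of each power of x to zero and solving order by order (substituting the coefficients already found):
  x^0: 2 a_2 + a_1 + a_0 = 0  ->  2 a_2 = -a_1 - a_0 = -3  ->  a_2 = -3/2
  x^1: 6 a_3 + 2 a_2 + 2 a_1 = 0  ->  6 a_3 = -2 a_2 - 2 a_1 = 3  ->  a_3 = 1/2
  x^2: 12 a_4 + 3 a_3 + 3 a_2 = 0  ->  12 a_4 = -3 a_3 - 3 a_2 = 3  ->  a_4 = 1/4
  x^3: 20 a_5 + 4 a_4 + 4 a_3 = 0  ->  20 a_5 = -4 a_4 - 4 a_3 = -3  ->  a_5 = -3/20
Truncated series: y(x) = 3 - (3/2) x^2 + (1/2) x^3 + (1/4) x^4 - (3/20) x^5 + O(x^6).

a_0 = 3; a_1 = 0; a_2 = -3/2; a_3 = 1/2; a_4 = 1/4; a_5 = -3/20


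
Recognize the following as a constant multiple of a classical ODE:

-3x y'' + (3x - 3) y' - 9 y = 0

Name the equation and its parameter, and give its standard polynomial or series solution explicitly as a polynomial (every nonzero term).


All three coefficients share the factor -3; dividing through by -3 gives  x y'' + (1 - x) y' + 3 y = 0.
This matches the Laguerre equation x y'' + (1 - x) y' + n y = 0 with n = 3; the polynomial solution is L_3(x).
With y = sum_k a_k x^k, matching x^k gives (k+1)k a_{k+1} + (k+1) a_{k+1} - k a_k + n a_k = 0, i.e. (k+1)^2 a_{k+1} = (k - n) a_k = (k - 3) a_k. The right side vanishes at k = 3, so the series terminates at degree 3.
Standard normalization L_n(0) = 1 gives a_0 = 1. Work upward with a_{k+1} = (k - 3) a_k / (k+1)^2:
  a_1 = (0 - 3)(1) / 1^2 = -3/1 = -3
  a_2 = (1 - 3)(-3) / 2^2 = 6/4 = 3/2
  a_3 = (2 - 3)(3/2) / 3^2 = (-3/2)/9 = -1/6
Hence L_3(x) = -x^3/6 + 3 x^2/2 - 3 x + 1.

L_3(x); series = -x^3/6 + 3 x^2/2 - 3 x + 1


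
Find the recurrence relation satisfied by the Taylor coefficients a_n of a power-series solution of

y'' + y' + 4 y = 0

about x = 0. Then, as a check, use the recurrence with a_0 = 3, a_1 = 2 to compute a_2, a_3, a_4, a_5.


Substitute y = sum_n a_n x^n.
y''(x) has coefficient (n+2)(n+1) a_{n+2} at x^n;
y'(x) has coefficient (n+1) a_{n+1} at x^n;
4 y(x) has coefficient 4 a_n at x^n.
Matching x^n: (n+2)(n+1) a_{n+2} + (n+1) a_{n+1} + 4 a_n = 0.
Thus a_{n+2} = [-(n+1) a_{n+1} - 4 a_n] / ((n+1)(n+2)).

Check with a_0 = 3, a_1 = 2 (apply the recurrence for n = 0, 1, 2, 3): a_0 = 3, a_1 = 2, a_2 = -7, a_3 = 1, a_4 = 25/12, a_5 = -37/60.

a_(n+2) = [-(n+1) a_(n+1) - 4 a_n] / ((n+1)(n+2)); check: a_0 = 3, a_1 = 2, a_2 = -7, a_3 = 1, a_4 = 25/12, a_5 = -37/60


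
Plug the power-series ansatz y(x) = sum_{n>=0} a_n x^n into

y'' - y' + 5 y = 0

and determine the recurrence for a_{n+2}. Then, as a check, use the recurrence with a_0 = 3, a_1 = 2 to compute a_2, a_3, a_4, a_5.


Substitute y = sum_n a_n x^n.
y''(x) has coefficient (n+2)(n+1) a_{n+2} at x^n;
-y'(x) has coefficient -(n+1) a_{n+1} at x^n;
5 y(x) has coefficient 5 a_n at x^n.
Matching x^n: (n+2)(n+1) a_{n+2} - (n+1) a_{n+1} + 5 a_n = 0.
Thus a_{n+2} = [(n+1) a_{n+1} - 5 a_n] / ((n+1)(n+2)).

Check with a_0 = 3, a_1 = 2 (apply the recurrence for n = 0, 1, 2, 3): a_0 = 3, a_1 = 2, a_2 = -13/2, a_3 = -23/6, a_4 = 7/4, a_5 = 157/120.

a_(n+2) = [(n+1) a_(n+1) - 5 a_n] / ((n+1)(n+2)); check: a_0 = 3, a_1 = 2, a_2 = -13/2, a_3 = -23/6, a_4 = 7/4, a_5 = 157/120


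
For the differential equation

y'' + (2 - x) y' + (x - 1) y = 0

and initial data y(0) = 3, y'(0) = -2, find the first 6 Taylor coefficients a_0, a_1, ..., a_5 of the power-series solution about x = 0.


Ansatz: y(x) = sum_{n>=0} a_n x^n, so y'(x) = sum_{n>=1} n a_n x^(n-1) and y''(x) = sum_{n>=2} n(n-1) a_n x^(n-2).
Substitute into P(x) y'' + Q(x) y' + R(x) y = 0 with P(x) = 1, Q(x) = 2 - x, R(x) = x - 1, and match powers of x.
Initial conditions: a_0 = 3, a_1 = -2.
Setting the coefficient of each power of x to zero and solving order by order (substituting the coefficients already found):
  x^0: 2 a_2 + 2 a_1 - a_0 = 0  ->  2 a_2 = -2 a_1 + a_0 = 7  ->  a_2 = 7/2
  x^1: 6 a_3 + 4 a_2 - 2 a_1 + a_0 = 0  ->  6 a_3 = -4 a_2 + 2 a_1 - a_0 = -21  ->  a_3 = -7/2
  x^2: 12 a_4 + 6 a_3 - 3 a_2 + a_1 = 0  ->  12 a_4 = -6 a_3 + 3 a_2 - a_1 = 67/2  ->  a_4 = 67/24
  x^3: 20 a_5 + 8 a_4 - 4 a_3 + a_2 = 0  ->  20 a_5 = -8 a_4 + 4 a_3 - a_2 = -239/6  ->  a_5 = -239/120
Truncated series: y(x) = 3 - 2 x + (7/2) x^2 - (7/2) x^3 + (67/24) x^4 - (239/120) x^5 + O(x^6).

a_0 = 3; a_1 = -2; a_2 = 7/2; a_3 = -7/2; a_4 = 67/24; a_5 = -239/120


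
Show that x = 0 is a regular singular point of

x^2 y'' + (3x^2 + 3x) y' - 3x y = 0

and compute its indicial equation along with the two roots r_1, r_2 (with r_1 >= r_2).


Divide by x^2 to reach normal form y'' + P_1(x) y' + P_2(x) y = 0 with P_1(x) = 3 + 3/x and P_2(x) = -3/x.
x = 0 is a singular point because the y'-coefficient 3 + 3/x has a pole at x = 0 and the y-coefficient -3/x has a pole at x = 0.
It is a regular singular point because x P_1(x) = p(x) = 3x + 3 and x^2 P_2(x) = q(x) = -3x are polynomials, hence analytic at x = 0.
p(0) = 3,  q(0) = 0.
Indicial equation: r(r-1) + p(0) r + q(0) = 0, i.e. r^2 + (p(0) - 1) r + q(0) = 0, i.e. r^2 + 2 r = 0.
Discriminant: (2)^2 - 4(0) = 4, so r = (-2 ± 2)/2.
Solving: r_1 = 0, r_2 = -2.

indicial: r^2 + 2 r = 0; roots r_1 = 0, r_2 = -2


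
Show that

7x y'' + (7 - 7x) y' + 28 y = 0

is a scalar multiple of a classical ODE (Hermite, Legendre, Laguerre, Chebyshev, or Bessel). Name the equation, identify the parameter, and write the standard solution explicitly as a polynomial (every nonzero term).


All three coefficients share the factor 7; dividing through by 7 gives  x y'' + (1 - x) y' + 4 y = 0.
This matches the Laguerre equation x y'' + (1 - x) y' + n y = 0 with n = 4; the polynomial solution is L_4(x).
With y = sum_k a_k x^k, matching x^k gives (k+1)k a_{k+1} + (k+1) a_{k+1} - k a_k + n a_k = 0, i.e. (k+1)^2 a_{k+1} = (k - n) a_k = (k - 4) a_k. The right side vanishes at k = 4, so the series terminates at degree 4.
Standard normalization L_n(0) = 1 gives a_0 = 1. Work upward with a_{k+1} = (k - 4) a_k / (k+1)^2:
  a_1 = (0 - 4)(1) / 1^2 = -4/1 = -4
  a_2 = (1 - 4)(-4) / 2^2 = 12/4 = 3
  a_3 = (2 - 4)(3) / 3^2 = -6/9 = -2/3
  a_4 = (3 - 4)(-2/3) / 4^2 = (2/3)/16 = 1/24
Hence L_4(x) = x^4/24 - 2 x^3/3 + 3 x^2 - 4 x + 1.

L_4(x); series = x^4/24 - 2 x^3/3 + 3 x^2 - 4 x + 1


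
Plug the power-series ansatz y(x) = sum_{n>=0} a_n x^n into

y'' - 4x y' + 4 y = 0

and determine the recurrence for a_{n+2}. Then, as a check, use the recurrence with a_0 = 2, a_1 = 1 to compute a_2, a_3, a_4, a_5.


Substitute y = sum_n a_n x^n.
y''(x) has coefficient (n+2)(n+1) a_{n+2} at x^n;
-4 x y'(x) has coefficient -4 n a_n at x^n (shift);
4 y(x) has coefficient 4 a_n at x^n.
Matching x^n: (n+2)(n+1) a_{n+2} + (-4n + 4) a_n = 0.
Thus a_{n+2} = (4n - 4) / ((n+1)(n+2)) * a_n.

Check with a_0 = 2, a_1 = 1 (apply the recurrence for n = 0, 1, 2, 3): a_0 = 2, a_1 = 1, a_2 = -4, a_3 = 0, a_4 = -4/3, a_5 = 0.

a_(n+2) = (4n - 4) / ((n+1)(n+2)) * a_n; check: a_0 = 2, a_1 = 1, a_2 = -4, a_3 = 0, a_4 = -4/3, a_5 = 0


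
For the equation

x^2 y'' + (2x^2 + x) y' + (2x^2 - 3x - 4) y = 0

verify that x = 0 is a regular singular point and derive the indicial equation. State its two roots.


Divide by x^2 to reach normal form y'' + P_1(x) y' + P_2(x) y = 0 with P_1(x) = 2 + 1/x and P_2(x) = 2 - 3/x - 4/x^2.
x = 0 is a singular point because the y'-coefficient 2 + 1/x has a pole at x = 0 and the y-coefficient 2 - 3/x - 4/x^2 has a pole at x = 0.
It is a regular singular point because x P_1(x) = p(x) = 2x + 1 and x^2 P_2(x) = q(x) = 2x^2 - 3x - 4 are polynomials, hence analytic at x = 0.
p(0) = 1,  q(0) = -4.
Indicial equation: r(r-1) + p(0) r + q(0) = 0, i.e. r^2 + (p(0) - 1) r + q(0) = 0, i.e. r^2 - 4 = 0.
Discriminant: (0)^2 - 4(-4) = 16, so r = (0 ± 4)/2.
Solving: r_1 = 2, r_2 = -2.

indicial: r^2 - 4 = 0; roots r_1 = 2, r_2 = -2


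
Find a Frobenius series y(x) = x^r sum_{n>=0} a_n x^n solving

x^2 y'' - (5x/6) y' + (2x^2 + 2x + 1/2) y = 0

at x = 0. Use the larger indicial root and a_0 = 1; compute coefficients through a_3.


Write in Frobenius form y'' + (p(x)/x) y' + (q(x)/x^2) y = 0:
  p(x) = -5/6,  q(x) = 2x^2 + 2x + 1/2.
Indicial equation: r(r-1) + (-5/6) r + (1/2) = 0 -> roots r_1 = 3/2, r_2 = 1/3.
Take r = r_1 = 3/2. Let y(x) = x^r sum_{n>=0} a_n x^n with a_0 = 1.
Substitute y = x^r sum a_n x^n and match x^{r+n}. The recurrence is
  D(n) a_n + 2 a_{n-1} + 2 a_{n-2} = 0,  where D(n) = (r+n)(r+n-1) + (-5/6)(r+n) + (1/2).
  a_n = [-2 a_{n-1} - 2 a_{n-2}] / D(n).
Since the indicial polynomial factors as (r - r_1)(r - r_2), D(n) = (r_1 + n - r_1)(r_1 + n - r_2) = n(n + 7/6).
Evaluating step by step (a_0 = 1):
  n = 1: D(1) = 1(1 + 7/6) = 13/6; numerator = -2(1) = -2; a_1 = (-2)/(13/6) = -12/13
  n = 2: D(2) = 2(2 + 7/6) = 19/3; numerator = -2(-12/13) - 2(1) = -2/13; a_2 = (-2/13)/(19/3) = -6/247
  n = 3: D(3) = 3(3 + 7/6) = 25/2; numerator = -2(-6/247) - 2(-12/13) = 36/19; a_3 = (36/19)/(25/2) = 72/475

r = 3/2; a_0 = 1; a_1 = -12/13; a_2 = -6/247; a_3 = 72/475


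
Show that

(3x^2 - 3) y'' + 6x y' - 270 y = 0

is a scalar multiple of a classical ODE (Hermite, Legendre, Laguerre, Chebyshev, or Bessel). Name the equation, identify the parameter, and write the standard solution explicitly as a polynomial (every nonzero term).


All three coefficients share the factor -3; dividing through by -3 gives  (1 - x^2) y'' - 2x y' + 90 y = 0.
This matches the Legendre equation (1 - x^2) y'' - 2x y' + n(n+1) y = 0 (note the -2x y' term) with n(n+1) = 90, so n = 9; the polynomial solution is P_9(x).
With y = sum_k a_k x^k, matching x^k gives (k+2)(k+1) a_{k+2} = [k(k+1) - n(n+1)] a_k = (k - 9)(k + 10) a_k. The right side vanishes at k = 9, so the series with the parity of 9 terminates at degree 9.
Standard normalization (P_n(1) = 1): leading coefficient (2n)!/(2^n (n!)^2) = 6402373705728000/(512*131681894400) = 12155/128, so a_9 = 12155/128. Work downward with a_k = (k+1)(k+2) a_{k+2} / ((k - 9)(k + 10)):
  a_7 = (8)(9)(12155/128) / ((7 - 9)(7 + 10)) = (109395/16)/(-34) = -6435/32
  a_5 = (6)(7)(-6435/32) / ((5 - 9)(5 + 10)) = (-135135/16)/(-60) = 9009/64
  a_3 = (4)(5)(9009/64) / ((3 - 9)(3 + 10)) = (45045/16)/(-78) = -1155/32
  a_1 = (2)(3)(-1155/32) / ((1 - 9)(1 + 10)) = (-3465/16)/(-88) = 315/128
Hence P_9(x) = 12155 x^9/128 - 6435 x^7/32 + 9009 x^5/64 - 1155 x^3/32 + 315 x/128.

P_9(x); series = 12155 x^9/128 - 6435 x^7/32 + 9009 x^5/64 - 1155 x^3/32 + 315 x/128


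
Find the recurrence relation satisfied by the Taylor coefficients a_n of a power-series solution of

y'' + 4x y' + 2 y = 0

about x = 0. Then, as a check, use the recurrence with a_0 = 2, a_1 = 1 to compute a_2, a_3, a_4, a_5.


Substitute y = sum_n a_n x^n.
y''(x) has coefficient (n+2)(n+1) a_{n+2} at x^n;
4 x y'(x) has coefficient 4 n a_n at x^n (shift);
2 y(x) has coefficient 2 a_n at x^n.
Matching x^n: (n+2)(n+1) a_{n+2} + (4n + 2) a_n = 0.
Thus a_{n+2} = (-4n - 2) / ((n+1)(n+2)) * a_n.

Check with a_0 = 2, a_1 = 1 (apply the recurrence for n = 0, 1, 2, 3): a_0 = 2, a_1 = 1, a_2 = -2, a_3 = -1, a_4 = 5/3, a_5 = 7/10.

a_(n+2) = (-4n - 2) / ((n+1)(n+2)) * a_n; check: a_0 = 2, a_1 = 1, a_2 = -2, a_3 = -1, a_4 = 5/3, a_5 = 7/10


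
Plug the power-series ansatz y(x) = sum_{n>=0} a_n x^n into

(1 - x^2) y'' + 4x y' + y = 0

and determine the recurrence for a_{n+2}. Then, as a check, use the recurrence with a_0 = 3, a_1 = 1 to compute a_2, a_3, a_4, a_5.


Substitute y = sum_n a_n x^n.
(1 - 1 x^2) y'' contributes (n+2)(n+1) a_{n+2} - n(n-1) a_n at x^n.
4 x y'(x) contributes 4 n a_n at x^n.
y(x) contributes 1 a_n at x^n.
Matching x^n: (n+2)(n+1) a_{n+2} + (-n(n-1) + 4 n + 1) a_n = 0.
Thus a_{n+2} = (n(n-1) - 4 n - 1) / ((n+1)(n+2)) * a_n.

Check with a_0 = 3, a_1 = 1 (apply the recurrence for n = 0, 1, 2, 3): a_0 = 3, a_1 = 1, a_2 = -3/2, a_3 = -5/6, a_4 = 7/8, a_5 = 7/24.

a_(n+2) = (n(n-1) - 4 n - 1) / ((n+1)(n+2)) * a_n; check: a_0 = 3, a_1 = 1, a_2 = -3/2, a_3 = -5/6, a_4 = 7/8, a_5 = 7/24


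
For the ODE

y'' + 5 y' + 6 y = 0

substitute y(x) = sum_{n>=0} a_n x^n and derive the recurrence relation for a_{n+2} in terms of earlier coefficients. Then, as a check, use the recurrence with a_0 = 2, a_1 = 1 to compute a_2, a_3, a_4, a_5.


Substitute y = sum_n a_n x^n.
y''(x) has coefficient (n+2)(n+1) a_{n+2} at x^n;
5 y'(x) has coefficient 5 (n+1) a_{n+1} at x^n;
6 y(x) has coefficient 6 a_n at x^n.
Matching x^n: (n+2)(n+1) a_{n+2} + 5 (n+1) a_{n+1} + 6 a_n = 0.
Thus a_{n+2} = [-5 (n+1) a_{n+1} - 6 a_n] / ((n+1)(n+2)).

Check with a_0 = 2, a_1 = 1 (apply the recurrence for n = 0, 1, 2, 3): a_0 = 2, a_1 = 1, a_2 = -17/2, a_3 = 79/6, a_4 = -293/24, a_5 = 991/120.

a_(n+2) = [-5 (n+1) a_(n+1) - 6 a_n] / ((n+1)(n+2)); check: a_0 = 2, a_1 = 1, a_2 = -17/2, a_3 = 79/6, a_4 = -293/24, a_5 = 991/120


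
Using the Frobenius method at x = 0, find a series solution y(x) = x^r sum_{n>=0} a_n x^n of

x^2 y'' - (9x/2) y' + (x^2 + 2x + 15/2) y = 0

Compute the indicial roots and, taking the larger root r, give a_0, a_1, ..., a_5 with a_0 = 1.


Write in Frobenius form y'' + (p(x)/x) y' + (q(x)/x^2) y = 0:
  p(x) = -9/2,  q(x) = x^2 + 2x + 15/2.
Indicial equation: r(r-1) + (-9/2) r + (15/2) = 0 -> roots r_1 = 3, r_2 = 5/2.
Take r = r_1 = 3. Let y(x) = x^r sum_{n>=0} a_n x^n with a_0 = 1.
Substitute y = x^r sum a_n x^n and match x^{r+n}. The recurrence is
  D(n) a_n + 2 a_{n-1} + 1 a_{n-2} = 0,  where D(n) = (r+n)(r+n-1) + (-9/2)(r+n) + (15/2).
  a_n = [-2 a_{n-1} - 1 a_{n-2}] / D(n).
Since the indicial polynomial factors as (r - r_1)(r - r_2), D(n) = (r_1 + n - r_1)(r_1 + n - r_2) = n(n + 1/2).
Evaluating step by step (a_0 = 1):
  n = 1: D(1) = 1(1 + 1/2) = 3/2; numerator = -2(1) = -2; a_1 = (-2)/(3/2) = -4/3
  n = 2: D(2) = 2(2 + 1/2) = 5; numerator = -2(-4/3) - 1(1) = 5/3; a_2 = (5/3)/(5) = 1/3
  n = 3: D(3) = 3(3 + 1/2) = 21/2; numerator = -2(1/3) - 1(-4/3) = 2/3; a_3 = (2/3)/(21/2) = 4/63
  n = 4: D(4) = 4(4 + 1/2) = 18; numerator = -2(4/63) - 1(1/3) = -29/63; a_4 = (-29/63)/(18) = -29/1134
  n = 5: D(5) = 5(5 + 1/2) = 55/2; numerator = -2(-29/1134) - 1(4/63) = -1/81; a_5 = (-1/81)/(55/2) = -2/4455

r = 3; a_0 = 1; a_1 = -4/3; a_2 = 1/3; a_3 = 4/63; a_4 = -29/1134; a_5 = -2/4455


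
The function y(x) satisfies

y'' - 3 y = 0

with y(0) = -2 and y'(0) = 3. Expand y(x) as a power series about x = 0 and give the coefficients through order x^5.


Ansatz: y(x) = sum_{n>=0} a_n x^n, so y'(x) = sum_{n>=1} n a_n x^(n-1) and y''(x) = sum_{n>=2} n(n-1) a_n x^(n-2).
Substitute into P(x) y'' + Q(x) y' + R(x) y = 0 with P(x) = 1, Q(x) = 0, R(x) = -3, and match powers of x.
Initial conditions: a_0 = -2, a_1 = 3.
Setting the coefficient of each power of x to zero and solving order by order (substituting the coefficients already found):
  x^0: 2 a_2 - 3 a_0 = 0  ->  2 a_2 = 3 a_0 = -6  ->  a_2 = -3
  x^1: 6 a_3 - 3 a_1 = 0  ->  6 a_3 = 3 a_1 = 9  ->  a_3 = 3/2
  x^2: 12 a_4 - 3 a_2 = 0  ->  12 a_4 = 3 a_2 = -9  ->  a_4 = -3/4
  x^3: 20 a_5 - 3 a_3 = 0  ->  20 a_5 = 3 a_3 = 9/2  ->  a_5 = 9/40
Truncated series: y(x) = -2 + 3 x - 3 x^2 + (3/2) x^3 - (3/4) x^4 + (9/40) x^5 + O(x^6).

a_0 = -2; a_1 = 3; a_2 = -3; a_3 = 3/2; a_4 = -3/4; a_5 = 9/40


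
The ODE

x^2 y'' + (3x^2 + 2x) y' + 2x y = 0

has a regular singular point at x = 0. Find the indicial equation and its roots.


Divide by x^2 to reach normal form y'' + P_1(x) y' + P_2(x) y = 0 with P_1(x) = 3 + 2/x and P_2(x) = 2/x.
x = 0 is a singular point because the y'-coefficient 3 + 2/x has a pole at x = 0 and the y-coefficient 2/x has a pole at x = 0.
It is a regular singular point because x P_1(x) = p(x) = 3x + 2 and x^2 P_2(x) = q(x) = 2x are polynomials, hence analytic at x = 0.
p(0) = 2,  q(0) = 0.
Indicial equation: r(r-1) + p(0) r + q(0) = 0, i.e. r^2 + (p(0) - 1) r + q(0) = 0, i.e. r^2 + 1 r = 0.
Discriminant: (1)^2 - 4(0) = 1, so r = (-1 ± 1)/2.
Solving: r_1 = 0, r_2 = -1.

indicial: r^2 + 1 r = 0; roots r_1 = 0, r_2 = -1


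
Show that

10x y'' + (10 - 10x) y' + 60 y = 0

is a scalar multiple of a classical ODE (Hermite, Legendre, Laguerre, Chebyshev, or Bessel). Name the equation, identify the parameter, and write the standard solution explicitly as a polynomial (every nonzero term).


All three coefficients share the factor 10; dividing through by 10 gives  x y'' + (1 - x) y' + 6 y = 0.
This matches the Laguerre equation x y'' + (1 - x) y' + n y = 0 with n = 6; the polynomial solution is L_6(x).
With y = sum_k a_k x^k, matching x^k gives (k+1)k a_{k+1} + (k+1) a_{k+1} - k a_k + n a_k = 0, i.e. (k+1)^2 a_{k+1} = (k - n) a_k = (k - 6) a_k. The right side vanishes at k = 6, so the series terminates at degree 6.
Standard normalization L_n(0) = 1 gives a_0 = 1. Work upward with a_{k+1} = (k - 6) a_k / (k+1)^2:
  a_1 = (0 - 6)(1) / 1^2 = -6/1 = -6
  a_2 = (1 - 6)(-6) / 2^2 = 30/4 = 15/2
  a_3 = (2 - 6)(15/2) / 3^2 = -30/9 = -10/3
  a_4 = (3 - 6)(-10/3) / 4^2 = 10/16 = 5/8
  a_5 = (4 - 6)(5/8) / 5^2 = (-5/4)/25 = -1/20
  a_6 = (5 - 6)(-1/20) / 6^2 = (1/20)/36 = 1/720
Hence L_6(x) = x^6/720 - x^5/20 + 5 x^4/8 - 10 x^3/3 + 15 x^2/2 - 6 x + 1.

L_6(x); series = x^6/720 - x^5/20 + 5 x^4/8 - 10 x^3/3 + 15 x^2/2 - 6 x + 1


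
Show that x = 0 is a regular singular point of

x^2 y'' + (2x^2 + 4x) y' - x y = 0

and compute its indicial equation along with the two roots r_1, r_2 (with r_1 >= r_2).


Divide by x^2 to reach normal form y'' + P_1(x) y' + P_2(x) y = 0 with P_1(x) = 2 + 4/x and P_2(x) = -1/x.
x = 0 is a singular point because the y'-coefficient 2 + 4/x has a pole at x = 0 and the y-coefficient -1/x has a pole at x = 0.
It is a regular singular point because x P_1(x) = p(x) = 2x + 4 and x^2 P_2(x) = q(x) = -x are polynomials, hence analytic at x = 0.
p(0) = 4,  q(0) = 0.
Indicial equation: r(r-1) + p(0) r + q(0) = 0, i.e. r^2 + (p(0) - 1) r + q(0) = 0, i.e. r^2 + 3 r = 0.
Discriminant: (3)^2 - 4(0) = 9, so r = (-3 ± 3)/2.
Solving: r_1 = 0, r_2 = -3.

indicial: r^2 + 3 r = 0; roots r_1 = 0, r_2 = -3


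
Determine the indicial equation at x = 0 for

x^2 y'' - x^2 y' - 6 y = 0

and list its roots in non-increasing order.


Divide by x^2 to reach normal form y'' + P_1(x) y' + P_2(x) y = 0 with P_1(x) = -1 and P_2(x) = -6/x^2.
x = 0 is a singular point because the y-coefficient -6/x^2 has a pole at x = 0.
It is a regular singular point because x P_1(x) = p(x) = -x and x^2 P_2(x) = q(x) = -6 are polynomials, hence analytic at x = 0.
p(0) = 0,  q(0) = -6.
Indicial equation: r(r-1) + p(0) r + q(0) = 0, i.e. r^2 + (p(0) - 1) r + q(0) = 0, i.e. r^2 - 1 r - 6 = 0.
Discriminant: (-1)^2 - 4(-6) = 25, so r = (1 ± 5)/2.
Solving: r_1 = 3, r_2 = -2.

indicial: r^2 - 1 r - 6 = 0; roots r_1 = 3, r_2 = -2


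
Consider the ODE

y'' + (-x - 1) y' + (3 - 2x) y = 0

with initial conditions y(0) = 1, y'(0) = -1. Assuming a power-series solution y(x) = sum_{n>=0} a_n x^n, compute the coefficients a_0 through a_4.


Ansatz: y(x) = sum_{n>=0} a_n x^n, so y'(x) = sum_{n>=1} n a_n x^(n-1) and y''(x) = sum_{n>=2} n(n-1) a_n x^(n-2).
Substitute into P(x) y'' + Q(x) y' + R(x) y = 0 with P(x) = 1, Q(x) = -x - 1, R(x) = 3 - 2x, and match powers of x.
Initial conditions: a_0 = 1, a_1 = -1.
Setting the coefficient of each power of x to zero and solving order by order (substituting the coefficients already found):
  x^0: 2 a_2 - a_1 + 3 a_0 = 0  ->  2 a_2 = a_1 - 3 a_0 = -4  ->  a_2 = -2
  x^1: 6 a_3 - 2 a_2 + 2 a_1 - 2 a_0 = 0  ->  6 a_3 = 2 a_2 - 2 a_1 + 2 a_0 = 0  ->  a_3 = 0
  x^2: 12 a_4 - 3 a_3 + a_2 - 2 a_1 = 0  ->  12 a_4 = 3 a_3 - a_2 + 2 a_1 = 0  ->  a_4 = 0
Truncated series: y(x) = 1 - x - 2 x^2 + O(x^5).

a_0 = 1; a_1 = -1; a_2 = -2; a_3 = 0; a_4 = 0


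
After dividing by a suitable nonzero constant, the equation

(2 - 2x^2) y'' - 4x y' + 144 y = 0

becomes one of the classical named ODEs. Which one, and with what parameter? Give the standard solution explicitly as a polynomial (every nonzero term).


All three coefficients share the factor 2; dividing through by 2 gives  (1 - x^2) y'' - 2x y' + 72 y = 0.
This matches the Legendre equation (1 - x^2) y'' - 2x y' + n(n+1) y = 0 (note the -2x y' term) with n(n+1) = 72, so n = 8; the polynomial solution is P_8(x).
With y = sum_k a_k x^k, matching x^k gives (k+2)(k+1) a_{k+2} = [k(k+1) - n(n+1)] a_k = (k - 8)(k + 9) a_k. The right side vanishes at k = 8, so the series with the parity of 8 terminates at degree 8.
Standard normalization (P_n(1) = 1): leading coefficient (2n)!/(2^n (n!)^2) = 20922789888000/(256*1625702400) = 6435/128, so a_8 = 6435/128. Work downward with a_k = (k+1)(k+2) a_{k+2} / ((k - 8)(k + 9)):
  a_6 = (7)(8)(6435/128) / ((6 - 8)(6 + 9)) = (45045/16)/(-30) = -3003/32
  a_4 = (5)(6)(-3003/32) / ((4 - 8)(4 + 9)) = (-45045/16)/(-52) = 3465/64
  a_2 = (3)(4)(3465/64) / ((2 - 8)(2 + 9)) = (10395/16)/(-66) = -315/32
  a_0 = (1)(2)(-315/32) / ((0 - 8)(0 + 9)) = (-315/16)/(-72) = 35/128
Hence P_8(x) = 6435 x^8/128 - 3003 x^6/32 + 3465 x^4/64 - 315 x^2/32 + 35/128.

P_8(x); series = 6435 x^8/128 - 3003 x^6/32 + 3465 x^4/64 - 315 x^2/32 + 35/128


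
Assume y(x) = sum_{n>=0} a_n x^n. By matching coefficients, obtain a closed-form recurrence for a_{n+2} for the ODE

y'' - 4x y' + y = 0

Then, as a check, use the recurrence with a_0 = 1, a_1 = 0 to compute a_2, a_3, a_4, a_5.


Substitute y = sum_n a_n x^n.
y''(x) has coefficient (n+2)(n+1) a_{n+2} at x^n;
-4 x y'(x) has coefficient -4 n a_n at x^n (shift);
y(x) has coefficient 1 a_n at x^n.
Matching x^n: (n+2)(n+1) a_{n+2} + (-4n + 1) a_n = 0.
Thus a_{n+2} = (4n - 1) / ((n+1)(n+2)) * a_n.

Check with a_0 = 1, a_1 = 0 (apply the recurrence for n = 0, 1, 2, 3): a_0 = 1, a_1 = 0, a_2 = -1/2, a_3 = 0, a_4 = -7/24, a_5 = 0.

a_(n+2) = (4n - 1) / ((n+1)(n+2)) * a_n; check: a_0 = 1, a_1 = 0, a_2 = -1/2, a_3 = 0, a_4 = -7/24, a_5 = 0


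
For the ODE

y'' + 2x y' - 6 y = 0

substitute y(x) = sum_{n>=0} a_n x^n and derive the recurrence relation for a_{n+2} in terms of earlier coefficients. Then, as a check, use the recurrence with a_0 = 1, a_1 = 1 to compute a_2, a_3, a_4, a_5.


Substitute y = sum_n a_n x^n.
y''(x) has coefficient (n+2)(n+1) a_{n+2} at x^n;
2 x y'(x) has coefficient 2 n a_n at x^n (shift);
-6 y(x) has coefficient -6 a_n at x^n.
Matching x^n: (n+2)(n+1) a_{n+2} + (2n - 6) a_n = 0.
Thus a_{n+2} = (-2n + 6) / ((n+1)(n+2)) * a_n.

Check with a_0 = 1, a_1 = 1 (apply the recurrence for n = 0, 1, 2, 3): a_0 = 1, a_1 = 1, a_2 = 3, a_3 = 2/3, a_4 = 1/2, a_5 = 0.

a_(n+2) = (-2n + 6) / ((n+1)(n+2)) * a_n; check: a_0 = 1, a_1 = 1, a_2 = 3, a_3 = 2/3, a_4 = 1/2, a_5 = 0


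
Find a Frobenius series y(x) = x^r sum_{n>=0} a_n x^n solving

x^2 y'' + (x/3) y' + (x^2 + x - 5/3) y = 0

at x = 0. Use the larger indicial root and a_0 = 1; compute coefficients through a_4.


Write in Frobenius form y'' + (p(x)/x) y' + (q(x)/x^2) y = 0:
  p(x) = 1/3,  q(x) = x^2 + x - 5/3.
Indicial equation: r(r-1) + (1/3) r + (-5/3) = 0 -> roots r_1 = 5/3, r_2 = -1.
Take r = r_1 = 5/3. Let y(x) = x^r sum_{n>=0} a_n x^n with a_0 = 1.
Substitute y = x^r sum a_n x^n and match x^{r+n}. The recurrence is
  D(n) a_n + 1 a_{n-1} + 1 a_{n-2} = 0,  where D(n) = (r+n)(r+n-1) + (1/3)(r+n) + (-5/3).
  a_n = [-1 a_{n-1} - 1 a_{n-2}] / D(n).
Since the indicial polynomial factors as (r - r_1)(r - r_2), D(n) = (r_1 + n - r_1)(r_1 + n - r_2) = n(n + 8/3).
Evaluating step by step (a_0 = 1):
  n = 1: D(1) = 1(1 + 8/3) = 11/3; numerator = -1(1) = -1; a_1 = (-1)/(11/3) = -3/11
  n = 2: D(2) = 2(2 + 8/3) = 28/3; numerator = -1(-3/11) - 1(1) = -8/11; a_2 = (-8/11)/(28/3) = -6/77
  n = 3: D(3) = 3(3 + 8/3) = 17; numerator = -1(-6/77) - 1(-3/11) = 27/77; a_3 = (27/77)/(17) = 27/1309
  n = 4: D(4) = 4(4 + 8/3) = 80/3; numerator = -1(27/1309) - 1(-6/77) = 75/1309; a_4 = (75/1309)/(80/3) = 45/20944

r = 5/3; a_0 = 1; a_1 = -3/11; a_2 = -6/77; a_3 = 27/1309; a_4 = 45/20944


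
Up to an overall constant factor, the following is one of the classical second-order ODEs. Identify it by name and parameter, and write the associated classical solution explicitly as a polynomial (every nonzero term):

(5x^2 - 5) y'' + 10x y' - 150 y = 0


All three coefficients share the factor -5; dividing through by -5 gives  (1 - x^2) y'' - 2x y' + 30 y = 0.
This matches the Legendre equation (1 - x^2) y'' - 2x y' + n(n+1) y = 0 (note the -2x y' term) with n(n+1) = 30, so n = 5; the polynomial solution is P_5(x).
With y = sum_k a_k x^k, matching x^k gives (k+2)(k+1) a_{k+2} = [k(k+1) - n(n+1)] a_k = (k - 5)(k + 6) a_k. The right side vanishes at k = 5, so the series with the parity of 5 terminates at degree 5.
Standard normalization (P_n(1) = 1): leading coefficient (2n)!/(2^n (n!)^2) = 3628800/(32*14400) = 63/8, so a_5 = 63/8. Work downward with a_k = (k+1)(k+2) a_{k+2} / ((k - 5)(k + 6)):
  a_3 = (4)(5)(63/8) / ((3 - 5)(3 + 6)) = (315/2)/(-18) = -35/4
  a_1 = (2)(3)(-35/4) / ((1 - 5)(1 + 6)) = (-105/2)/(-28) = 15/8
Hence P_5(x) = 63 x^5/8 - 35 x^3/4 + 15 x/8.

P_5(x); series = 63 x^5/8 - 35 x^3/4 + 15 x/8


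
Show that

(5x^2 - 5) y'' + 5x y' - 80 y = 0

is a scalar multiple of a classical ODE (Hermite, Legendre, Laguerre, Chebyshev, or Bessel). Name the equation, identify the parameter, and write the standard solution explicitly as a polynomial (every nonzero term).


All three coefficients share the factor -5; dividing through by -5 gives  (1 - x^2) y'' - x y' + 16 y = 0.
This matches the Chebyshev equation (1 - x^2) y'' - x y' + n^2 y = 0 (note the -x y' term, not -2x y') with n^2 = 16, so n = 4; the polynomial solution is T_4(x).
With y = sum_k a_k x^k, matching x^k gives (k+2)(k+1) a_{k+2} = (k^2 - n^2) a_k = (k - 4)(k + 4) a_k. The right side vanishes at k = 4, so the series with the parity of 4 terminates at degree 4.
Standard normalization: leading coefficient of T_n is 2^(n-1), so a_4 = 2^3 = 8. Work downward with a_k = (k+1)(k+2) a_{k+2} / ((k - 4)(k + 4)):
  a_2 = (3)(4)(8) / ((2 - 4)(2 + 4)) = 96/(-12) = -8
  a_0 = (1)(2)(-8) / ((0 - 4)(0 + 4)) = -16/(-16) = 1
Hence T_4(x) = 8 x^4 - 8 x^2 + 1.

T_4(x); series = 8 x^4 - 8 x^2 + 1


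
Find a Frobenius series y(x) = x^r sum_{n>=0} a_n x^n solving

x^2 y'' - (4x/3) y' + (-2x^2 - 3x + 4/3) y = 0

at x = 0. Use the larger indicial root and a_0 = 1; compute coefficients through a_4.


Write in Frobenius form y'' + (p(x)/x) y' + (q(x)/x^2) y = 0:
  p(x) = -4/3,  q(x) = -2x^2 - 3x + 4/3.
Indicial equation: r(r-1) + (-4/3) r + (4/3) = 0 -> roots r_1 = 4/3, r_2 = 1.
Take r = r_1 = 4/3. Let y(x) = x^r sum_{n>=0} a_n x^n with a_0 = 1.
Substitute y = x^r sum a_n x^n and match x^{r+n}. The recurrence is
  D(n) a_n - 3 a_{n-1} - 2 a_{n-2} = 0,  where D(n) = (r+n)(r+n-1) + (-4/3)(r+n) + (4/3).
  a_n = [3 a_{n-1} + 2 a_{n-2}] / D(n).
Since the indicial polynomial factors as (r - r_1)(r - r_2), D(n) = (r_1 + n - r_1)(r_1 + n - r_2) = n(n + 1/3).
Evaluating step by step (a_0 = 1):
  n = 1: D(1) = 1(1 + 1/3) = 4/3; numerator = 3(1) = 3; a_1 = (3)/(4/3) = 9/4
  n = 2: D(2) = 2(2 + 1/3) = 14/3; numerator = 3(9/4) + 2(1) = 35/4; a_2 = (35/4)/(14/3) = 15/8
  n = 3: D(3) = 3(3 + 1/3) = 10; numerator = 3(15/8) + 2(9/4) = 81/8; a_3 = (81/8)/(10) = 81/80
  n = 4: D(4) = 4(4 + 1/3) = 52/3; numerator = 3(81/80) + 2(15/8) = 543/80; a_4 = (543/80)/(52/3) = 1629/4160

r = 4/3; a_0 = 1; a_1 = 9/4; a_2 = 15/8; a_3 = 81/80; a_4 = 1629/4160


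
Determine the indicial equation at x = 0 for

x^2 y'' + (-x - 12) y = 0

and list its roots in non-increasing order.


Divide by x^2 to reach normal form y'' + P_1(x) y' + P_2(x) y = 0 with P_1(x) = 0 and P_2(x) = -1/x - 12/x^2.
x = 0 is a singular point because the y-coefficient -1/x - 12/x^2 has a pole at x = 0.
It is a regular singular point because x P_1(x) = p(x) = 0 and x^2 P_2(x) = q(x) = -x - 12 are polynomials, hence analytic at x = 0.
p(0) = 0,  q(0) = -12.
Indicial equation: r(r-1) + p(0) r + q(0) = 0, i.e. r^2 + (p(0) - 1) r + q(0) = 0, i.e. r^2 - 1 r - 12 = 0.
Discriminant: (-1)^2 - 4(-12) = 49, so r = (1 ± 7)/2.
Solving: r_1 = 4, r_2 = -3.

indicial: r^2 - 1 r - 12 = 0; roots r_1 = 4, r_2 = -3


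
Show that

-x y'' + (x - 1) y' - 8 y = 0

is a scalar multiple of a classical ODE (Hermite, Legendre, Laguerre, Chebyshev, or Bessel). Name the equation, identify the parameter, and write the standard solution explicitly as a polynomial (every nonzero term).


All three coefficients share the factor -1; dividing through by -1 gives  x y'' + (1 - x) y' + 8 y = 0.
This matches the Laguerre equation x y'' + (1 - x) y' + n y = 0 with n = 8; the polynomial solution is L_8(x).
With y = sum_k a_k x^k, matching x^k gives (k+1)k a_{k+1} + (k+1) a_{k+1} - k a_k + n a_k = 0, i.e. (k+1)^2 a_{k+1} = (k - n) a_k = (k - 8) a_k. The right side vanishes at k = 8, so the series terminates at degree 8.
Standard normalization L_n(0) = 1 gives a_0 = 1. Work upward with a_{k+1} = (k - 8) a_k / (k+1)^2:
  a_1 = (0 - 8)(1) / 1^2 = -8/1 = -8
  a_2 = (1 - 8)(-8) / 2^2 = 56/4 = 14
  a_3 = (2 - 8)(14) / 3^2 = -84/9 = -28/3
  a_4 = (3 - 8)(-28/3) / 4^2 = (140/3)/16 = 35/12
  a_5 = (4 - 8)(35/12) / 5^2 = (-35/3)/25 = -7/15
  a_6 = (5 - 8)(-7/15) / 6^2 = (7/5)/36 = 7/180
  a_7 = (6 - 8)(7/180) / 7^2 = (-7/90)/49 = -1/630
  a_8 = (7 - 8)(-1/630) / 8^2 = (1/630)/64 = 1/40320
Hence L_8(x) = x^8/40320 - x^7/630 + 7 x^6/180 - 7 x^5/15 + 35 x^4/12 - 28 x^3/3 + 14 x^2 - 8 x + 1.

L_8(x); series = x^8/40320 - x^7/630 + 7 x^6/180 - 7 x^5/15 + 35 x^4/12 - 28 x^3/3 + 14 x^2 - 8 x + 1


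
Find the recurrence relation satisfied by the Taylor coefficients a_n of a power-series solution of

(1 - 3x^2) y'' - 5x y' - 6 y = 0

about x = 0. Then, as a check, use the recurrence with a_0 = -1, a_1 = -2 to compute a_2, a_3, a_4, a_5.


Substitute y = sum_n a_n x^n.
(1 - 3 x^2) y'' contributes (n+2)(n+1) a_{n+2} - 3 n(n-1) a_n at x^n.
-5 x y'(x) contributes -5 n a_n at x^n.
-6 y(x) contributes -6 a_n at x^n.
Matching x^n: (n+2)(n+1) a_{n+2} + (-3 n(n-1) - 5 n - 6) a_n = 0.
Thus a_{n+2} = (3 n(n-1) + 5 n + 6) / ((n+1)(n+2)) * a_n.

Check with a_0 = -1, a_1 = -2 (apply the recurrence for n = 0, 1, 2, 3): a_0 = -1, a_1 = -2, a_2 = -3, a_3 = -11/3, a_4 = -11/2, a_5 = -143/20.

a_(n+2) = (3 n(n-1) + 5 n + 6) / ((n+1)(n+2)) * a_n; check: a_0 = -1, a_1 = -2, a_2 = -3, a_3 = -11/3, a_4 = -11/2, a_5 = -143/20


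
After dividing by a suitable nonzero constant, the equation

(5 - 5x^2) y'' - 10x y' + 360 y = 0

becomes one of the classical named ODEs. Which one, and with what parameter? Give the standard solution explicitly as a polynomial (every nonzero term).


All three coefficients share the factor 5; dividing through by 5 gives  (1 - x^2) y'' - 2x y' + 72 y = 0.
This matches the Legendre equation (1 - x^2) y'' - 2x y' + n(n+1) y = 0 (note the -2x y' term) with n(n+1) = 72, so n = 8; the polynomial solution is P_8(x).
With y = sum_k a_k x^k, matching x^k gives (k+2)(k+1) a_{k+2} = [k(k+1) - n(n+1)] a_k = (k - 8)(k + 9) a_k. The right side vanishes at k = 8, so the series with the parity of 8 terminates at degree 8.
Standard normalization (P_n(1) = 1): leading coefficient (2n)!/(2^n (n!)^2) = 20922789888000/(256*1625702400) = 6435/128, so a_8 = 6435/128. Work downward with a_k = (k+1)(k+2) a_{k+2} / ((k - 8)(k + 9)):
  a_6 = (7)(8)(6435/128) / ((6 - 8)(6 + 9)) = (45045/16)/(-30) = -3003/32
  a_4 = (5)(6)(-3003/32) / ((4 - 8)(4 + 9)) = (-45045/16)/(-52) = 3465/64
  a_2 = (3)(4)(3465/64) / ((2 - 8)(2 + 9)) = (10395/16)/(-66) = -315/32
  a_0 = (1)(2)(-315/32) / ((0 - 8)(0 + 9)) = (-315/16)/(-72) = 35/128
Hence P_8(x) = 6435 x^8/128 - 3003 x^6/32 + 3465 x^4/64 - 315 x^2/32 + 35/128.

P_8(x); series = 6435 x^8/128 - 3003 x^6/32 + 3465 x^4/64 - 315 x^2/32 + 35/128


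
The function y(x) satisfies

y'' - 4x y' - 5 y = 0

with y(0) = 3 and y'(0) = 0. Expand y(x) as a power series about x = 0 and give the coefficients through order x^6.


Ansatz: y(x) = sum_{n>=0} a_n x^n, so y'(x) = sum_{n>=1} n a_n x^(n-1) and y''(x) = sum_{n>=2} n(n-1) a_n x^(n-2).
Substitute into P(x) y'' + Q(x) y' + R(x) y = 0 with P(x) = 1, Q(x) = -4x, R(x) = -5, and match powers of x.
Initial conditions: a_0 = 3, a_1 = 0.
Setting the coefficient of each power of x to zero and solving order by order (substituting the coefficients already found):
  x^0: 2 a_2 - 5 a_0 = 0  ->  2 a_2 = 5 a_0 = 15  ->  a_2 = 15/2
  x^1: 6 a_3 - 9 a_1 = 0  ->  6 a_3 = 9 a_1 = 0  ->  a_3 = 0
  x^2: 12 a_4 - 13 a_2 = 0  ->  12 a_4 = 13 a_2 = 195/2  ->  a_4 = 65/8
  x^3: 20 a_5 - 17 a_3 = 0  ->  20 a_5 = 17 a_3 = 0  ->  a_5 = 0
  x^4: 30 a_6 - 21 a_4 = 0  ->  30 a_6 = 21 a_4 = 1365/8  ->  a_6 = 91/16
Truncated series: y(x) = 3 + (15/2) x^2 + (65/8) x^4 + (91/16) x^6 + O(x^7).

a_0 = 3; a_1 = 0; a_2 = 15/2; a_3 = 0; a_4 = 65/8; a_5 = 0; a_6 = 91/16
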